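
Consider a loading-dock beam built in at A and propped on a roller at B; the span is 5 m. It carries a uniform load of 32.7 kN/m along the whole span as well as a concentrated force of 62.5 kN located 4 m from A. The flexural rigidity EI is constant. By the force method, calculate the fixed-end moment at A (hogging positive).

M_A = 132.2 kN·m

Take the reaction at B as the redundant and release it; the primary structure is a cantilever fixed at A.
Free-end deflection of the primary structure under the applied loading (downward +):
  UDL 32.7: wL⁴/(8EI) = 2555/EI
  point load 62.5 at a = 4: Pa²(3L − a)/(6EI) = 1833/EI
  δ_0 = 4388/EI
Tip deflection under a unit load at B: L³/(3EI) = 41.67/EI.
The prop prevents deflection at B: R_B = δ_0/δ_{BB} = 4388/41.67 = 105.3 kN.
Moment equilibrium about A: M_A = Σ(load moments about A) − R_B·L = 658.8 − 105.3×5 = 132.2 kN·m.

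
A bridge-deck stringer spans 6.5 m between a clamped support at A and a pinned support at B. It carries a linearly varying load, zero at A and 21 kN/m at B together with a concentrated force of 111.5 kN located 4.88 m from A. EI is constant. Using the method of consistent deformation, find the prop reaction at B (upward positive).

R_B = 108.2 kN

Take the reaction at B as the redundant and release it; the primary structure is a cantilever fixed at A.
Downward deflection at the released point B due to the loads:
  triangular load, peak 21 at the free end: 11w₀L⁴/(120EI) = 3436/EI
  point load 111.5 at a = 4.88: Pa²(3L − a)/(6EI) = 6470/EI
  δ_0 = 9906/EI
Tip deflection under a unit load at B: L³/(3EI) = 91.54/EI.
The prop prevents deflection at B: R_B = δ_0/δ_{BB} = 9906/91.54 = 108.2 kN.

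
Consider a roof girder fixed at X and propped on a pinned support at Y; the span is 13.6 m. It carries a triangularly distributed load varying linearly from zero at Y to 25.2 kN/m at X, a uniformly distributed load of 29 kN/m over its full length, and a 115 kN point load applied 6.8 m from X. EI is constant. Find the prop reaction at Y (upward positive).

Release the roller at Y. Primary structure: cantilever fixed at X.
Primary-structure tip deflection at Y by superposition:
  triangular load, peak 25.2 at the fixed end: w₀L⁴/(30EI) = 28737/EI
  UDL 29: wL⁴/(8EI) = 124012/EI
  point load 115 at a = 6.8: Pa²(3L − a)/(6EI) = 30133/EI
  δ_0 = 182882/EI
Tip deflection under a unit load at Y: L³/(3EI) = 838.5/EI.
Compatibility at Y: δ_0 − R_Y·δ_{YY} = 0, so R_Y = 182882/838.5 = 218.1 kN.

R_Y = 218.1 kN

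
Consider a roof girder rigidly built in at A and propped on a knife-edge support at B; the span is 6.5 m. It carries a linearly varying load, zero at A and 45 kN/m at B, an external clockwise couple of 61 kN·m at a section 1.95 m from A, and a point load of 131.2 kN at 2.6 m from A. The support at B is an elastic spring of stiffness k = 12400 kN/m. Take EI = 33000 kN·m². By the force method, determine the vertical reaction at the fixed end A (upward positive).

R_A = 165.8 kN

Take the reaction at B as the redundant and release it; the primary structure is a cantilever fixed at A.
Deflection at B on the released cantilever, summing each load's contribution:
  triangular load, peak 45 at the free end: 11w₀L⁴/(120EI) = 7363/EI
  clockwise couple 61 at a = 1.95: M₀a(2L − a)/(2EI) = 657.2/EI
  point load 131.2 at a = 2.6: Pa²(3L − a)/(6EI) = 2498/EI
  δ_0 = 10519/EI
Tip deflection under a unit load at B: L³/(3EI) = 91.54/EI.
With EI = 33000 kN·m²: δ_0 = 0.31875 m and δ_{BB} = 0.002774 m/kN.
Compatibility — the spring shortens by R_B/k under the reaction it provides: δ_0 − R_B·δ_{BB} = R_B/k. With 1/k = 0.000081 m/kN, R_B = δ_0 / (δ_{BB} + 1/k) = 0.31875 / (0.002774 + 0.000081) = 111.7 kN.
Vertical equilibrium: R_A = ΣP − R_B = 277.4 − 111.7 = 165.8 kN.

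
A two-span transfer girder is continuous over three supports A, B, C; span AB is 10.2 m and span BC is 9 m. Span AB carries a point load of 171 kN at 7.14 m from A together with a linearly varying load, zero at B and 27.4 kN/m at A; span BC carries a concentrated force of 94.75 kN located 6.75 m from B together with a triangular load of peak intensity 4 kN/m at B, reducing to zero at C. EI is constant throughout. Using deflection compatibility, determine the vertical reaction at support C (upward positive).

R_C = 42.54 kN

Take M_B as the redundant. Released structure: two simple spans AB and BC with a hinge at B.
End slopes at the hinge B, treating each span as simply supported:
  span AB: point load 171 at a = 7.14: Pab(L + a)/(6LEI) = 1059/EI
  span AB: triangular load, peak 27.4: 7w₀L³/(360EI) = 565.4/EI
  span BC: point load 94.75 at a = 6.75: Pab(L + b)/(6LEI) = 299.8/EI
  span BC: triangular load, peak 4: w₀L³/(45EI) = 64.8/EI
  relative rotation θ_0 = (1624 + 364.6)/EI = 1989/EI
A unit hogging moment at B produces rotation L₁/(3EI) + L₂/(3EI) = 6.4/EI.
Compatibility: M_B·(L₁+L₂)/(3EI) = θ_0, giving M_B = 310.7 kN·m (hogging).
Span BC, ΣM about C: R_B^{BC}·9 = 321.2 + 310.7, so R_B^{BC} = 70.21 kN and R_C = 112.8 − 70.21 = 42.54 kN.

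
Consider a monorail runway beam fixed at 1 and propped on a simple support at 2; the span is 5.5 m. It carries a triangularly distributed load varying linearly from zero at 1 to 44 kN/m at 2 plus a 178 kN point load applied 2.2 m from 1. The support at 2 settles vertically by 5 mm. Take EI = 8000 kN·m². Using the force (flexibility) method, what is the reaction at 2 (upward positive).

Release the roller at 2. Primary structure: cantilever fixed at 1.
Free-end deflection of the primary structure under the applied loading (downward +):
  triangular load, peak 44 at the free end: 11w₀L⁴/(120EI) = 3691/EI
  point load 178 at a = 2.2: Pa²(3L − a)/(6EI) = 2053/EI
  δ_0 = 5744/EI
Flexibility coefficient — unit upward force at 2: δ_{22} = L³/(3EI) = 55.46/EI.
With EI = 8000 kN·m²: δ_0 = 0.71801 m and δ_{22} = 0.006932 m/kN.
Compatibility — the beam at 2 must follow the support down by 0.005 m: δ_0 − R_2·δ_{22} = 0.005, so R_2 = (0.71801 − 0.005)/0.006932 = 102.9 kN.

R_2 = 102.9 kN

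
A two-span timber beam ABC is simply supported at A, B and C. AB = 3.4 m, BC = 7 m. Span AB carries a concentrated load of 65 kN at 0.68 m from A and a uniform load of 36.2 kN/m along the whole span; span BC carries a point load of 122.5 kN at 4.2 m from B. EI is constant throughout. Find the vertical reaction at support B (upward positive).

Take M_B as the redundant. Released structure: two simple spans AB and BC with a hinge at B.
Discontinuity in slope at B on the released structure — sum the simple-span end rotations:
  span AB: point load 65 at a = 0.68: Pab(L + a)/(6LEI) = 24.04/EI
  span AB: UDL 36.2: wL³/(24EI) = 59.28/EI
  span BC: point load 122.5 at a = 4.2: Pab(L + b)/(6LEI) = 336.1/EI
  relative rotation θ_0 = (83.33 + 336.1)/EI = 419.5/EI
A unit hogging moment at B produces rotation L₁/(3EI) + L₂/(3EI) = 3.467/EI.
Compatibility: M_B·(L₁+L₂)/(3EI) = θ_0, giving M_B = 121 kN·m (hogging).
Span AB, ΣM about A with M_B applied at B: R_B^{AB}·3.4 = 253.4 + 121, so R_B^{AB} = 110.1 kN and R_A = 188.1 − 110.1 = 77.95 kN.
Span BC, ΣM about C: R_B^{BC}·7 = 343 + 121, so R_B^{BC} = 66.29 kN and R_C = 122.5 − 66.29 = 56.21 kN.
R_B = 110.1 + 66.29 = 176.4 kN.

R_B = 176.4 kN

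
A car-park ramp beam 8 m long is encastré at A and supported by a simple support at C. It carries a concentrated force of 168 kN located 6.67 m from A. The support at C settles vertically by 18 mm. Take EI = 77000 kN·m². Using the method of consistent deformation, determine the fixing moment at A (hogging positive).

Release the roller at C. Primary structure: cantilever fixed at A.
Primary-structure tip deflection at C by superposition:
  point load 168 at a = 6.67: Pa²(3L − a)/(6EI) = 21588/EI
Flexibility coefficient — unit upward force at C: δ_{CC} = L³/(3EI) = 170.7/EI.
With EI = 77000 kN·m²: δ_0 = 0.28036 m and δ_{CC} = 0.002216 m/kN.
Compatibility — the beam at C must follow the support down by 0.018 m: δ_0 − R_C·δ_{CC} = 0.018, so R_C = (0.28036 − 0.018)/0.002216 = 118.4 kN.
Moment equilibrium about A: M_A = Σ(load moments about A) − R_C·L = 1121 − 118.4×8 = 173.6 kN·m.

M_A = 173.6 kN·m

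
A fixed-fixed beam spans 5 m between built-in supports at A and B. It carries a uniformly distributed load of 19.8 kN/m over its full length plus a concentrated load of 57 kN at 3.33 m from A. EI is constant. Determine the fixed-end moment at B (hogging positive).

M_B = 83.47 kN·m

Take the two fixed-end moments M_A, M_B as redundants; the released structure is the simple span AB.
Simple-span end rotations at A and B under the given loads:
  at A: UDL 19.8: wL³/(24EI) = 103.1/EI
  at B: UDL 19.8: wL³/(24EI) = 103.1/EI
  at A: point load 57 at a = 3.33: Pab(L + b)/(6LEI) = 70.48/EI
  at B: point load 57 at a = 3.33: Pab(L + a)/(6LEI) = 88.02/EI
  θ_A0 = 173.6/EI,  θ_B0 = 191.1/EI
Flexibility coefficients: a unit moment at one end gives L/(3EI) there and L/(6EI) at the far end, so f₁₁ = f₂₂ = 1.667/EI and f₁₂ = f₂₁ = 0.8333/EI.
Compatibility — zero rotation at each built-in end:
  1.667 M_A + 0.8333 M_B = 173.6
  0.8333 M_A + 1.667 M_B = 191.1
Solving the pair gives M_A = 62.42 kN·m and M_B = 83.47 kN·m (hogging).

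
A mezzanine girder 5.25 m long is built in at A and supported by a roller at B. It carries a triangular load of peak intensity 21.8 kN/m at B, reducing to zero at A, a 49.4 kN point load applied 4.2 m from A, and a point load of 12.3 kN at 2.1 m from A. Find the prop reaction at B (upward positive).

Choose R_B as the redundant. The primary structure is the cantilever fixed at A.
Deflection at B on the released cantilever, summing each load's contribution:
  triangular load, peak 21.8 at the free end: 11w₀L⁴/(120EI) = 1518/EI
  point load 49.4 at a = 4.2: Pa²(3L − a)/(6EI) = 1677/EI
  point load 12.3 at a = 2.1: Pa²(3L − a)/(6EI) = 123.4/EI
  δ_0 = 3319/EI
Tip deflection under a unit load at B: L³/(3EI) = 48.23/EI.
The prop prevents deflection at B: R_B = δ_0/δ_{BB} = 3319/48.23 = 68.81 kN.

R_B = 68.81 kN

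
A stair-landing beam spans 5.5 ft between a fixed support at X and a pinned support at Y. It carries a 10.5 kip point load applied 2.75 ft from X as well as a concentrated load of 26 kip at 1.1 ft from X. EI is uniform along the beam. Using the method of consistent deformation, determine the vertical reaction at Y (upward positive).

R_Y = 4.737 kip

Remove the prop at Y; the released (primary) structure is a cantilever built in at X.
Downward deflection at the released point Y due to the loads:
  point load 10.5 at a = 2.75: Pa²(3L − a)/(6EI) = 182/EI
  point load 26 at a = 1.1: Pa²(3L − a)/(6EI) = 80.75/EI
  δ_0 = 262.7/EI
Flexibility coefficient — unit upward force at Y: δ_{YY} = L³/(3EI) = 55.46/EI.
The prop prevents deflection at Y: R_Y = δ_0/δ_{YY} = 262.7/55.46 = 4.737 kip.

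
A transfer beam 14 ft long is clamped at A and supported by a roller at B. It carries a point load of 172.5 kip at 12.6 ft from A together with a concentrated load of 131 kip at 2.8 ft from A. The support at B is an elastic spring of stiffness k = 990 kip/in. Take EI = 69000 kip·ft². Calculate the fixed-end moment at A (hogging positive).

M_A = 397.2 kip·ft

Release the roller at B. Primary structure: cantilever fixed at A.
Downward deflection at the released point B due to the loads:
  point load 172.5 at a = 12.6: Pa²(3L − a)/(6EI) = 134192/EI
  point load 131 at a = 2.8: Pa²(3L − a)/(6EI) = 6710/EI
  δ_0 = 140902/EI
Flexibility coefficient — unit upward force at B: δ_{BB} = L³/(3EI) = 914.7/EI.
With EI = 69000 kip·ft²: δ_0 = 2.0421 ft and δ_{BB} = 0.013256 ft/kip.
Compatibility — the spring shortens by R_B/k under the reaction it provides: δ_0 − R_B·δ_{BB} = R_B/k. With 1/k = 1/(990×12) ft/kip = 0.000084 ft/kip, R_B = δ_0 / (δ_{BB} + 1/k) = 2.0421 / (0.013256 + 0.000084) = 153.1 kip.
Moment equilibrium about A: M_A = Σ(load moments about A) − R_B·L = 2540 − 153.1×14 = 397.2 kip·ft.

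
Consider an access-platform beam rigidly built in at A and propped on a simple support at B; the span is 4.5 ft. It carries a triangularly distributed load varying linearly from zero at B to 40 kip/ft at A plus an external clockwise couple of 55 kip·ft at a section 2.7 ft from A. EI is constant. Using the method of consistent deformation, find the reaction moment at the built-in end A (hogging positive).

Choose R_B as the redundant. The primary structure is the cantilever fixed at A.
Primary-structure tip deflection at B by superposition:
  triangular load, peak 40 at the fixed end: w₀L⁴/(30EI) = 546.8/EI
  clockwise couple 55 at a = 2.7: M₀a(2L − a)/(2EI) = 467.8/EI
  δ_0 = 1015/EI
Tip deflection under a unit load at B: L³/(3EI) = 30.38/EI.
The prop prevents deflection at B: R_B = δ_0/δ_{BB} = 1015/30.38 = 33.4 kip.
Moment equilibrium about A: M_A = Σ(load moments about A) − R_B·L = 190 − 33.4×4.5 = 39.7 kip·ft.

M_A = 39.7 kip·ft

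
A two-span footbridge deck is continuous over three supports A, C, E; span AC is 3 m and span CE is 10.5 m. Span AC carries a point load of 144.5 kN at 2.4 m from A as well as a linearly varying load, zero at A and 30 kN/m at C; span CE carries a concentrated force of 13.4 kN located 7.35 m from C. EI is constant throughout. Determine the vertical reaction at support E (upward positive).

R_E = 6.255 kN

Release continuity at C by inserting a hinge; the redundant is the internal moment M_C. The primary structure is two simply-supported spans AC and CE.
Rotations at C on the released spans (each span's end-slope, ×1/EI):
  span AC: point load 144.5 at a = 2.4: Pab(L + a)/(6LEI) = 62.42/EI
  span AC: triangular load, peak 30: w₀L³/(45EI) = 18/EI
  span CE: point load 13.4 at a = 7.35: Pab(L + b)/(6LEI) = 67.22/EI
  relative rotation θ_0 = (80.42 + 67.22)/EI = 147.6/EI
A unit hogging moment at C produces rotation L₁/(3EI) + L₂/(3EI) = 4.5/EI.
Slope continuity at C: θ_0 = M_C·4.5/EI, so M_C = 147.6/4.5 = 32.81 kN·m (hogging).
Span CE, ΣM about E: R_C^{CE}·10.5 = 42.21 + 32.81, so R_C^{CE} = 7.145 kN and R_E = 13.4 − 7.145 = 6.255 kN.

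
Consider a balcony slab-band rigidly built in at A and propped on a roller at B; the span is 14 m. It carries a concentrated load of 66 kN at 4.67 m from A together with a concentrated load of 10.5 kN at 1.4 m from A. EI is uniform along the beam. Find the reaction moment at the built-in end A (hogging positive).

Choose R_B as the redundant. The primary structure is the cantilever fixed at A.
Deflection at B on the released cantilever, summing each load's contribution:
  point load 66 at a = 4.67: Pa²(3L − a)/(6EI) = 8955/EI
  point load 10.5 at a = 1.4: Pa²(3L − a)/(6EI) = 139.3/EI
  δ_0 = 9095/EI
Flexibility coefficient — unit upward force at B: δ_{BB} = L³/(3EI) = 914.7/EI.
Compatibility at B: δ_0 − R_B·δ_{BB} = 0, so R_B = 9095/914.7 = 9.943 kN.
Moment equilibrium about A: M_A = Σ(load moments about A) − R_B·L = 322.9 − 9.943×14 = 183.7 kN·m.

M_A = 183.7 kN·m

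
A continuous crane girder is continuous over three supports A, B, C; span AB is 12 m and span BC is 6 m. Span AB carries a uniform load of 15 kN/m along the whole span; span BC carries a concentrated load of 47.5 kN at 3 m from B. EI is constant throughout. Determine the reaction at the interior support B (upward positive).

Release continuity at B by inserting a hinge; the redundant is the internal moment M_B. The primary structure is two simply-supported spans AB and BC.
End slopes at the hinge B, treating each span as simply supported:
  span AB: UDL 15: wL³/(24EI) = 1080/EI
  span BC: point load 47.5 at a = 3: Pab(L + b)/(6LEI) = 106.9/EI
  relative rotation θ_0 = (1080 + 106.9)/EI = 1187/EI
A unit hogging moment at B produces rotation L₁/(3EI) + L₂/(3EI) = 6/EI.
Compatibility: M_B·(L₁+L₂)/(3EI) = θ_0, giving M_B = 197.8 kN·m (hogging).
Span AB, ΣM about A with M_B applied at B: R_B^{AB}·12 = 1080 + 197.8, so R_B^{AB} = 106.5 kN and R_A = 180 − 106.5 = 73.52 kN.
Span BC, ΣM about C: R_B^{BC}·6 = 142.5 + 197.8, so R_B^{BC} = 56.72 kN and R_C = 47.5 − 56.72 = -9.219 kN.
R_B = 106.5 + 56.72 = 163.2 kN.

R_B = 163.2 kN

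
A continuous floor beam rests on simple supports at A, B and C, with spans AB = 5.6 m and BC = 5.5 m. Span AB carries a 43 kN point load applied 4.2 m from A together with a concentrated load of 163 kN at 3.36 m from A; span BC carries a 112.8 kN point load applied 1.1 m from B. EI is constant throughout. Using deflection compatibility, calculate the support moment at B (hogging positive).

Release continuity at B by inserting a hinge; the redundant is the internal moment M_B. The primary structure is two simply-supported spans AB and BC.
Discontinuity in slope at B on the released structure — sum the simple-span end rotations:
  span AB: point load 43 at a = 4.2: Pab(L + a)/(6LEI) = 73.75/EI
  span AB: point load 163 at a = 3.36: Pab(L + a)/(6LEI) = 327.1/EI
  span BC: point load 112.8 at a = 1.1: Pab(L + b)/(6LEI) = 163.8/EI
  relative rotation θ_0 = (400.9 + 163.8)/EI = 564.7/EI
A unit hogging moment at B produces rotation L₁/(3EI) + L₂/(3EI) = 3.7/EI.
Slope continuity at B: θ_0 = M_B·3.7/EI, so M_B = 564.7/3.7 = 152.6 kN·m (hogging).

M_B = 152.6 kN·m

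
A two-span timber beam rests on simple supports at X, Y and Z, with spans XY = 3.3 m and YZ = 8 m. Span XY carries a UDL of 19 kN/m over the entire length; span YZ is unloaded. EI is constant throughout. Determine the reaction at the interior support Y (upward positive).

Insert a hinge at Y; M_Y is the redundant, and each span becomes simply supported.
End slopes at the hinge Y, treating each span as simply supported:
  span XY: UDL 19: wL³/(24EI) = 28.45/EI
  relative rotation θ_0 = (28.45 + 0)/EI = 28.45/EI
A unit hogging moment at Y produces rotation L₁/(3EI) + L₂/(3EI) = 3.767/EI.
Slope continuity at Y: θ_0 = M_Y·3.767/EI, so M_Y = 28.45/3.767 = 7.553 kN·m (hogging).
Span XY, ΣM about X with M_Y applied at Y: R_Y^{XY}·3.3 = 103.5 + 7.553, so R_Y^{XY} = 33.64 kN and R_X = 62.7 − 33.64 = 29.06 kN.
Span YZ, ΣM about Z: R_Y^{YZ}·8 = 0 + 7.553, so R_Y^{YZ} = 0.9441 kN and R_Z = 0 − 0.9441 = -0.9441 kN.
R_Y = 33.64 + 0.9441 = 34.58 kN.

R_Y = 34.58 kN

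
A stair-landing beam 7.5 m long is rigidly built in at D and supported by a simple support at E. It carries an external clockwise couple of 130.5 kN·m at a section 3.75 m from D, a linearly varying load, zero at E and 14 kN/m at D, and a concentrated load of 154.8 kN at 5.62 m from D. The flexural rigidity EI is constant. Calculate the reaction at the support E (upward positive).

Choose R_E as the redundant. The primary structure is the cantilever fixed at D.
Deflection at E on the released cantilever, summing each load's contribution:
  clockwise couple 130.5 at a = 3.75: M₀a(2L − a)/(2EI) = 2753/EI
  triangular load, peak 14 at the fixed end: w₀L⁴/(30EI) = 1477/EI
  point load 154.8 at a = 5.62: Pa²(3L − a)/(6EI) = 13755/EI
  δ_0 = 17984/EI
Flexibility coefficient — unit upward force at E: δ_{EE} = L³/(3EI) = 140.6/EI.
Compatibility at E: δ_0 − R_E·δ_{EE} = 0, so R_E = 17984/140.6 = 127.9 kN.

R_E = 127.9 kN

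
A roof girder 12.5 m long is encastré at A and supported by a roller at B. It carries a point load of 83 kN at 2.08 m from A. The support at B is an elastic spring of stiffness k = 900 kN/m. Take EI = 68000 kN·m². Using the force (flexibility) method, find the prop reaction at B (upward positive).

Choose R_B as the redundant. The primary structure is the cantilever fixed at A.
Deflection at B on the released cantilever, summing each load's contribution:
  point load 83 at a = 2.08: Pa²(3L − a)/(6EI) = 2120/EI
Flexibility coefficient — unit upward force at B: δ_{BB} = L³/(3EI) = 651/EI.
With EI = 68000 kN·m²: δ_0 = 0.031174 m and δ_{BB} = 0.009574 m/kN.
Compatibility — the spring shortens by R_B/k under the reaction it provides: δ_0 − R_B·δ_{BB} = R_B/k. With 1/k = 0.001111 m/kN, R_B = δ_0 / (δ_{BB} + 1/k) = 0.031174 / (0.009574 + 0.001111) = 2.917 kN.

R_B = 2.917 kN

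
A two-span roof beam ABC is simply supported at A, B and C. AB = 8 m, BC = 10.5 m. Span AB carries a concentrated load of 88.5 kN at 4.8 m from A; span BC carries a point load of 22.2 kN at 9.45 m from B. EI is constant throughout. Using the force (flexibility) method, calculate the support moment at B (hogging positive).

Insert a hinge at B; M_B is the redundant, and each span becomes simply supported.
End slopes at the hinge B, treating each span as simply supported:
  span AB: point load 88.5 at a = 4.8: Pab(L + a)/(6LEI) = 362.5/EI
  span BC: point load 22.2 at a = 9.45: Pab(L + b)/(6LEI) = 40.38/EI
  relative rotation θ_0 = (362.5 + 40.38)/EI = 402.9/EI
A unit hogging moment at B produces rotation L₁/(3EI) + L₂/(3EI) = 6.167/EI.
Compatibility: M_B·(L₁+L₂)/(3EI) = θ_0, giving M_B = 65.33 kN·m (hogging).

M_B = 65.33 kN·m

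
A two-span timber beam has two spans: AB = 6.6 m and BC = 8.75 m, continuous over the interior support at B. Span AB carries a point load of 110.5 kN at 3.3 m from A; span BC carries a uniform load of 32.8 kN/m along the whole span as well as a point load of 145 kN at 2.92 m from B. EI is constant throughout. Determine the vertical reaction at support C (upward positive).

R_C = 149.4 kN

Insert a hinge at B; M_B is the redundant, and each span becomes simply supported.
End slopes at the hinge B, treating each span as simply supported:
  span AB: point load 110.5 at a = 3.3: Pab(L + a)/(6LEI) = 300.8/EI
  span BC: UDL 32.8: wL³/(24EI) = 915.6/EI
  span BC: point load 145 at a = 2.92: Pab(L + b)/(6LEI) = 685.5/EI
  relative rotation θ_0 = (300.8 + 1601)/EI = 1902/EI
A unit hogging moment at B produces rotation L₁/(3EI) + L₂/(3EI) = 5.117/EI.
Compatibility: M_B·(L₁+L₂)/(3EI) = θ_0, giving M_B = 371.7 kN·m (hogging).
Span BC, ΣM about C: R_B^{BC}·8.75 = 2101 + 371.7, so R_B^{BC} = 282.6 kN and R_C = 432 − 282.6 = 149.4 kN.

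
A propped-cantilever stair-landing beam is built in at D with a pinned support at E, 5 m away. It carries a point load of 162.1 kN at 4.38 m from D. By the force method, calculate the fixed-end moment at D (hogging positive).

M_D = 49.48 kN·m

Choose R_E as the redundant. The primary structure is the cantilever fixed at D.
Primary-structure tip deflection at E by superposition:
  point load 162.1 at a = 4.38: Pa²(3L − a)/(6EI) = 5504/EI
Tip deflection under a unit load at E: L³/(3EI) = 41.67/EI.
Compatibility at E: δ_0 − R_E·δ_{EE} = 0, so R_E = 5504/41.67 = 132.1 kN.
Moment equilibrium about D: M_D = Σ(load moments about D) − R_E·L = 710 − 132.1×5 = 49.48 kN·m.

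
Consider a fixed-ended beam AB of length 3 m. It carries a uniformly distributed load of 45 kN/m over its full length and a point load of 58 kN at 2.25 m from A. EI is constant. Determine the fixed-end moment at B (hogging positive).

Take the two fixed-end moments M_A, M_B as redundants; the released structure is the simple span AB.
Simple-span end rotations at A and B under the given loads:
  at A: UDL 45: wL³/(24EI) = 50.62/EI
  at B: UDL 45: wL³/(24EI) = 50.62/EI
  at A: point load 58 at a = 2.25: Pab(L + b)/(6LEI) = 20.39/EI
  at B: point load 58 at a = 2.25: Pab(L + a)/(6LEI) = 28.55/EI
  θ_A0 = 71.02/EI,  θ_B0 = 79.17/EI
Flexibility coefficients: a unit moment at one end gives L/(3EI) there and L/(6EI) at the far end, so f₁₁ = f₂₂ = 1/EI and f₁₂ = f₂₁ = 0.5/EI.
Compatibility — zero rotation at each built-in end:
  1 M_A + 0.5 M_B = 71.02
  0.5 M_A + 1 M_B = 79.17
Solving the pair gives M_A = 41.91 kN·m and M_B = 58.22 kN·m (hogging).

M_B = 58.22 kN·m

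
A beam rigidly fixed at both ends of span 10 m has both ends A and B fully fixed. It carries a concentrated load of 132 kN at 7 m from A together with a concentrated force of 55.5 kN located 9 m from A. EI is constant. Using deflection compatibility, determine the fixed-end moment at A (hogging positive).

Take the two fixed-end moments M_A, M_B as redundants; the released structure is the simple span AB.
Simple-span end rotations at A and B under the given loads:
  at A: point load 132 at a = 7: Pab(L + b)/(6LEI) = 600.6/EI
  at B: point load 132 at a = 7: Pab(L + a)/(6LEI) = 785.4/EI
  at A: point load 55.5 at a = 9: Pab(L + b)/(6LEI) = 91.58/EI
  at B: point load 55.5 at a = 9: Pab(L + a)/(6LEI) = 158.2/EI
  θ_A0 = 692.2/EI,  θ_B0 = 943.6/EI
Flexibility coefficients: a unit moment at one end gives L/(3EI) there and L/(6EI) at the far end, so f₁₁ = f₂₂ = 3.333/EI and f₁₂ = f₂₁ = 1.667/EI.
Compatibility — zero rotation at each built-in end:
  3.333 M_A + 1.667 M_B = 692.2
  1.667 M_A + 3.333 M_B = 943.6
Solving the pair gives M_A = 88.16 kN·m and M_B = 239 kN·m (hogging).

M_A = 88.16 kN·m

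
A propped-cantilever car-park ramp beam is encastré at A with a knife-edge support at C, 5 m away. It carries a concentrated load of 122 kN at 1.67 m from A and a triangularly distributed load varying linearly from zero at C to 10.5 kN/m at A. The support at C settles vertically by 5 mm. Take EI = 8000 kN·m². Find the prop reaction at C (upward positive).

R_C = 22.43 kN

Take the reaction at C as the redundant and release it; the primary structure is a cantilever fixed at A.
Primary-structure tip deflection at C by superposition:
  point load 122 at a = 1.67: Pa²(3L − a)/(6EI) = 755.9/EI
  triangular load, peak 10.5 at the fixed end: w₀L⁴/(30EI) = 218.8/EI
  δ_0 = 974.7/EI
Flexibility coefficient — unit upward force at C: δ_{CC} = L³/(3EI) = 41.67/EI.
With EI = 8000 kN·m²: δ_0 = 0.12183 m and δ_{CC} = 0.005208 m/kN.
Compatibility — the beam at C must follow the support down by 0.005 m: δ_0 − R_C·δ_{CC} = 0.005, so R_C = (0.12183 − 0.005)/0.005208 = 22.43 kN.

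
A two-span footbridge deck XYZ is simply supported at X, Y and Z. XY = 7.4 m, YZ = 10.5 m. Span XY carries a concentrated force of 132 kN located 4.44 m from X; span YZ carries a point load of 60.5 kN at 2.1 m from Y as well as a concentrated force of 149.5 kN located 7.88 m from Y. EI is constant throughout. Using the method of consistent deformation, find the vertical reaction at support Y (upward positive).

Release continuity at Y by inserting a hinge; the redundant is the internal moment M_Y. The primary structure is two simply-supported spans XY and YZ.
End slopes at the hinge Y, treating each span as simply supported:
  span XY: point load 132 at a = 4.44: Pab(L + a)/(6LEI) = 462.6/EI
  span YZ: point load 60.5 at a = 2.1: Pab(L + b)/(6LEI) = 320.2/EI
  span YZ: point load 149.5 at a = 7.88: Pab(L + b)/(6LEI) = 642.8/EI
  relative rotation θ_0 = (462.6 + 962.9)/EI = 1426/EI
A unit hogging moment at Y produces rotation L₁/(3EI) + L₂/(3EI) = 5.967/EI.
Slope continuity at Y: θ_0 = M_Y·5.967/EI, so M_Y = 1426/5.967 = 238.9 kN·m (hogging).
Span XY, ΣM about X with M_Y applied at Y: R_Y^{XY}·7.4 = 586.1 + 238.9, so R_Y^{XY} = 111.5 kN and R_X = 132 − 111.5 = 20.51 kN.
Span YZ, ΣM about Z: R_Y^{YZ}·10.5 = 899.9 + 238.9, so R_Y^{YZ} = 108.5 kN and R_Z = 210 − 108.5 = 101.5 kN.
R_Y = 111.5 + 108.5 = 219.9 kN.

R_Y = 219.9 kN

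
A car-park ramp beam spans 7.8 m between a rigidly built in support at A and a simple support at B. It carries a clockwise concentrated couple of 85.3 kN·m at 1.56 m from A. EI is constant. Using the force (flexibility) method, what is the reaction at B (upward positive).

R_B = 5.905 kN

Take the reaction at B as the redundant and release it; the primary structure is a cantilever fixed at A.
Primary-structure tip deflection at B by superposition:
  clockwise couple 85.3 at a = 1.56: M₀a(2L − a)/(2EI) = 934.1/EI
Flexibility coefficient — unit upward force at B: δ_{BB} = L³/(3EI) = 158.2/EI.
The prop prevents deflection at B: R_B = δ_0/δ_{BB} = 934.1/158.2 = 5.905 kN.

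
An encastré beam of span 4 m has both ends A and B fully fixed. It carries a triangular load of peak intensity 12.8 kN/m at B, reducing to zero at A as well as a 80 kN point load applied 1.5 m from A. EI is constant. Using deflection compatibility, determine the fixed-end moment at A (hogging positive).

M_A = 53.7 kN·m

Release both end moments; the primary structure is a simply-supported span AB with redundants M_A and M_B.
End rotations of the released simple span under the applied load (×1/EI):
  at A: triangular load, peak 12.8: 7w₀L³/(360EI) = 15.93/EI
  at B: triangular load, peak 12.8: w₀L³/(45EI) = 18.2/EI
  at A: point load 80 at a = 1.5: Pab(L + b)/(6LEI) = 81.25/EI
  at B: point load 80 at a = 1.5: Pab(L + a)/(6LEI) = 68.75/EI
  θ_A0 = 97.18/EI,  θ_B0 = 86.95/EI
Flexibility coefficients: a unit moment at one end gives L/(3EI) there and L/(6EI) at the far end, so f₁₁ = f₂₂ = 1.333/EI and f₁₂ = f₂₁ = 0.6667/EI.
Compatibility — zero rotation at each built-in end:
  1.333 M_A + 0.6667 M_B = 97.18
  0.6667 M_A + 1.333 M_B = 86.95
Solving the pair gives M_A = 53.7 kN·m and M_B = 38.37 kN·m (hogging).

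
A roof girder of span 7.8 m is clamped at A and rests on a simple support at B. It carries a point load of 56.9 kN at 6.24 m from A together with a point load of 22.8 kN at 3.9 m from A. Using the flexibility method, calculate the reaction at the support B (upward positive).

R_B = 47.18 kN

Remove the prop at B; the released (primary) structure is a cantilever built in at A.
Downward deflection at the released point B due to the loads:
  point load 56.9 at a = 6.24: Pa²(3L − a)/(6EI) = 6336/EI
  point load 22.8 at a = 3.9: Pa²(3L − a)/(6EI) = 1127/EI
  δ_0 = 7464/EI
Tip deflection under a unit load at B: L³/(3EI) = 158.2/EI.
The prop prevents deflection at B: R_B = δ_0/δ_{BB} = 7464/158.2 = 47.18 kN.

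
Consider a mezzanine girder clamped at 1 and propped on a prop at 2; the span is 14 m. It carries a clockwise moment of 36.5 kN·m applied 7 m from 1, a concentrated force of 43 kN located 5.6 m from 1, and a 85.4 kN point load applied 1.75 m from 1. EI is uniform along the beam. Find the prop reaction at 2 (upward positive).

Release the roller at 2. Primary structure: cantilever fixed at 1.
Primary-structure tip deflection at 2 by superposition:
  clockwise couple 36.5 at a = 7: M₀a(2L − a)/(2EI) = 2683/EI
  point load 43 at a = 5.6: Pa²(3L − a)/(6EI) = 8181/EI
  point load 85.4 at a = 1.75: Pa²(3L − a)/(6EI) = 1754/EI
  δ_0 = 12618/EI
Flexibility coefficient — unit upward force at 2: δ_{22} = L³/(3EI) = 914.7/EI.
Compatibility at 2: δ_0 − R_2·δ_{22} = 0, so R_2 = 12618/914.7 = 13.8 kN.

R_2 = 13.8 kN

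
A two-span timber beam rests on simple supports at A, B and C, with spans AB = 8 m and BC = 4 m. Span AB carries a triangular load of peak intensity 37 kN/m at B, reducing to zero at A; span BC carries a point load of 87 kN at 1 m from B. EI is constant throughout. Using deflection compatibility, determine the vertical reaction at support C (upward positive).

Release continuity at B by inserting a hinge; the redundant is the internal moment M_B. The primary structure is two simply-supported spans AB and BC.
Discontinuity in slope at B on the released structure — sum the simple-span end rotations:
  span AB: triangular load, peak 37: w₀L³/(45EI) = 421/EI
  span BC: point load 87 at a = 1: Pab(L + b)/(6LEI) = 76.12/EI
  relative rotation θ_0 = (421 + 76.12)/EI = 497.1/EI
A unit hogging moment at B produces rotation L₁/(3EI) + L₂/(3EI) = 4/EI.
Compatibility: M_B·(L₁+L₂)/(3EI) = θ_0, giving M_B = 124.3 kN·m (hogging).
Span BC, ΣM about C: R_B^{BC}·4 = 261 + 124.3, so R_B^{BC} = 96.32 kN and R_C = 87 − 96.32 = -9.319 kN.

R_C = -9.319 kN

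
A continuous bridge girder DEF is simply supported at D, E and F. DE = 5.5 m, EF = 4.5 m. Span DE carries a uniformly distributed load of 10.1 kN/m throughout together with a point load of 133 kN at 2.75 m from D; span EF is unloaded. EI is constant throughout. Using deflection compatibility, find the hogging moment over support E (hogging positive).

Release continuity at E by inserting a hinge; the redundant is the internal moment M_E. The primary structure is two simply-supported spans DE and EF.
Discontinuity in slope at E on the released structure — sum the simple-span end rotations:
  span DE: UDL 10.1: wL³/(24EI) = 70.02/EI
  span DE: point load 133 at a = 2.75: Pab(L + a)/(6LEI) = 251.5/EI
  relative rotation θ_0 = (321.5 + 0)/EI = 321.5/EI
A unit hogging moment at E produces rotation L₁/(3EI) + L₂/(3EI) = 3.333/EI.
Slope continuity at E: θ_0 = M_E·3.333/EI, so M_E = 321.5/3.333 = 96.44 kN·m (hogging).

M_E = 96.44 kN·m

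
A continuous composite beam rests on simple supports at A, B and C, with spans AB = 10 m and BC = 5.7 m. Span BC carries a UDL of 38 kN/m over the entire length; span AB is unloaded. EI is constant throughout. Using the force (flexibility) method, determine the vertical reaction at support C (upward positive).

Insert a hinge at B; M_B is the redundant, and each span becomes simply supported.
End slopes at the hinge B, treating each span as simply supported:
  span BC: UDL 38: wL³/(24EI) = 293.2/EI
  relative rotation θ_0 = (0 + 293.2)/EI = 293.2/EI
A unit hogging moment at B produces rotation L₁/(3EI) + L₂/(3EI) = 5.233/EI.
Compatibility: M_B·(L₁+L₂)/(3EI) = θ_0, giving M_B = 56.03 kN·m (hogging).
Span BC, ΣM about C: R_B^{BC}·5.7 = 617.3 + 56.03, so R_B^{BC} = 118.1 kN and R_C = 216.6 − 118.1 = 98.47 kN.

R_C = 98.47 kN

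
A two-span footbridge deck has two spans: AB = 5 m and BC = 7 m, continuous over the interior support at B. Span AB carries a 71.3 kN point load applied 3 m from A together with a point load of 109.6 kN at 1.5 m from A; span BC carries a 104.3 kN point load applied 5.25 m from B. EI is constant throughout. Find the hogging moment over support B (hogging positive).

M_B = 109.6 kN·m

Release continuity at B by inserting a hinge; the redundant is the internal moment M_B. The primary structure is two simply-supported spans AB and BC.
Rotations at B on the released spans (each span's end-slope, ×1/EI):
  span AB: point load 71.3 at a = 3: Pab(L + a)/(6LEI) = 114.1/EI
  span AB: point load 109.6 at a = 1.5: Pab(L + a)/(6LEI) = 124.7/EI
  span BC: point load 104.3 at a = 5.25: Pab(L + b)/(6LEI) = 199.6/EI
  relative rotation θ_0 = (238.8 + 199.6)/EI = 438.4/EI
A unit hogging moment at B produces rotation L₁/(3EI) + L₂/(3EI) = 4/EI.
Compatibility: M_B·(L₁+L₂)/(3EI) = θ_0, giving M_B = 109.6 kN·m (hogging).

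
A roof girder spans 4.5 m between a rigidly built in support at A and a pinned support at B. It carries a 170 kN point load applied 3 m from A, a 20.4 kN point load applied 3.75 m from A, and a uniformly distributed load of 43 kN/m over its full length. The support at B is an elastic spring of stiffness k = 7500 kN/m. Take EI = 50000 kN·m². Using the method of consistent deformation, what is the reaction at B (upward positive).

Remove the prop at B; the released (primary) structure is a cantilever built in at A.
Primary-structure tip deflection at B by superposition:
  point load 170 at a = 3: Pa²(3L − a)/(6EI) = 2678/EI
  point load 20.4 at a = 3.75: Pa²(3L − a)/(6EI) = 466.2/EI
  UDL 43: wL⁴/(8EI) = 2204/EI
  δ_0 = 5348/EI
Flexibility coefficient — unit upward force at B: δ_{BB} = L³/(3EI) = 30.38/EI.
With EI = 50000 kN·m²: δ_0 = 0.10696 m and δ_{BB} = 0.000607 m/kN.
Compatibility — the spring shortens by R_B/k under the reaction it provides: δ_0 − R_B·δ_{BB} = R_B/k. With 1/k = 0.000133 m/kN, R_B = δ_0 / (δ_{BB} + 1/k) = 0.10696 / (0.000607 + 0.000133) = 144.4 kN.

R_B = 144.4 kN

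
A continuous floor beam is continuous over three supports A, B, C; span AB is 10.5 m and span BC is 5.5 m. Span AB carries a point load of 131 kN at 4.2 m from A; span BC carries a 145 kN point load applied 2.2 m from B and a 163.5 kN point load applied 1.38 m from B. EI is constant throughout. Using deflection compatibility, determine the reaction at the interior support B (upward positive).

R_B = 332.6 kN

Insert a hinge at B; M_B is the redundant, and each span becomes simply supported.
End slopes at the hinge B, treating each span as simply supported:
  span AB: point load 131 at a = 4.2: Pab(L + a)/(6LEI) = 808.8/EI
  span BC: point load 145 at a = 2.2: Pab(L + b)/(6LEI) = 280.7/EI
  span BC: point load 163.5 at a = 1.38: Pab(L + b)/(6LEI) = 271/EI
  relative rotation θ_0 = (808.8 + 551.7)/EI = 1361/EI
A unit hogging moment at B produces rotation L₁/(3EI) + L₂/(3EI) = 5.333/EI.
Slope continuity at B: θ_0 = M_B·5.333/EI, so M_B = 1361/5.333 = 255.1 kN·m (hogging).
Span AB, ΣM about A with M_B applied at B: R_B^{AB}·10.5 = 550.2 + 255.1, so R_B^{AB} = 76.69 kN and R_A = 131 − 76.69 = 54.31 kN.
Span BC, ΣM about C: R_B^{BC}·5.5 = 1152 + 255.1, so R_B^{BC} = 255.9 kN and R_C = 308.5 − 255.9 = 52.64 kN.
R_B = 76.69 + 255.9 = 332.6 kN.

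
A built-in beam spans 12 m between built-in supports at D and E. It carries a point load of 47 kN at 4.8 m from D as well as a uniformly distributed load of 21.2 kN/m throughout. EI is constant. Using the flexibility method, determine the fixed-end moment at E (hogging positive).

Take the two fixed-end moments M_D, M_E as redundants; the released structure is the simple span DE.
On the primary (simply-supported) span, the end slopes from the loading are:
  at D: point load 47 at a = 4.8: Pab(L + b)/(6LEI) = 433.2/EI
  at E: point load 47 at a = 4.8: Pab(L + a)/(6LEI) = 379/EI
  at D: UDL 21.2: wL³/(24EI) = 1526/EI
  at E: UDL 21.2: wL³/(24EI) = 1526/EI
  θ_D0 = 1960/EI,  θ_E0 = 1905/EI
Flexibility coefficients: a unit moment at one end gives L/(3EI) there and L/(6EI) at the far end, so f₁₁ = f₂₂ = 4/EI and f₁₂ = f₂₁ = 2/EI.
Compatibility — zero rotation at each built-in end:
  4 M_D + 2 M_E = 1960
  2 M_D + 4 M_E = 1905
Solving the pair gives M_D = 335.6 kN·m and M_E = 308.5 kN·m (hogging).

M_E = 308.5 kN·m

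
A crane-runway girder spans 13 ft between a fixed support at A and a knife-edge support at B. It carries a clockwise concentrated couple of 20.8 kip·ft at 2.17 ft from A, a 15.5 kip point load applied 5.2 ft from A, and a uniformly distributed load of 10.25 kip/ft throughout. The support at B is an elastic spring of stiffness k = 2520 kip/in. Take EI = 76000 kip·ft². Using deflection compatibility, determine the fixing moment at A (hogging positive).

Take the reaction at B as the redundant and release it; the primary structure is a cantilever fixed at A.
Downward deflection at the released point B due to the loads:
  clockwise couple 20.8 at a = 2.17: M₀a(2L − a)/(2EI) = 537.8/EI
  point load 15.5 at a = 5.2: Pa²(3L − a)/(6EI) = 2361/EI
  UDL 10.25: wL⁴/(8EI) = 36594/EI
  δ_0 = 39493/EI
Flexibility coefficient — unit upward force at B: δ_{BB} = L³/(3EI) = 732.3/EI.
With EI = 76000 kip·ft²: δ_0 = 0.51964 ft and δ_{BB} = 0.009636 ft/kip.
Compatibility — the spring shortens by R_B/k under the reaction it provides: δ_0 − R_B·δ_{BB} = R_B/k. With 1/k = 1/(2520×12) ft/kip = 0.000033 ft/kip, R_B = δ_0 / (δ_{BB} + 1/k) = 0.51964 / (0.009636 + 0.000033) = 53.74 kip.
Moment equilibrium about A: M_A = Σ(load moments about A) − R_B·L = 967.5 − 53.74×13 = 268.9 kip·ft.

M_A = 268.9 kip·ft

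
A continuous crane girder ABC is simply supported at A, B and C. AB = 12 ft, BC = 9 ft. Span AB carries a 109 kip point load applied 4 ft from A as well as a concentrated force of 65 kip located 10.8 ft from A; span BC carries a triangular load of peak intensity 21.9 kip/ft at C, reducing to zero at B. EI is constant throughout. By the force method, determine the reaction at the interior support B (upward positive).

Insert a hinge at B; M_B is the redundant, and each span becomes simply supported.
Rotations at B on the released spans (each span's end-slope, ×1/EI):
  span AB: point load 109 at a = 4: Pab(L + a)/(6LEI) = 775.1/EI
  span AB: point load 65 at a = 10.8: Pab(L + a)/(6LEI) = 266.8/EI
  span BC: triangular load, peak 21.9: 7w₀L³/(360EI) = 310.4/EI
  relative rotation θ_0 = (1042 + 310.4)/EI = 1352/EI
A unit hogging moment at B produces rotation L₁/(3EI) + L₂/(3EI) = 7/EI.
Slope continuity at B: θ_0 = M_B·7/EI, so M_B = 1352/7 = 193.2 kip·ft (hogging).
Span AB, ΣM about A with M_B applied at B: R_B^{AB}·12 = 1138 + 193.2, so R_B^{AB} = 110.9 kip and R_A = 174 − 110.9 = 63.07 kip.
Span BC, ΣM about C: R_B^{BC}·9 = 295.6 + 193.2, so R_B^{BC} = 54.32 kip and R_C = 98.55 − 54.32 = 44.23 kip.
R_B = 110.9 + 54.32 = 165.2 kip.

R_B = 165.2 kip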